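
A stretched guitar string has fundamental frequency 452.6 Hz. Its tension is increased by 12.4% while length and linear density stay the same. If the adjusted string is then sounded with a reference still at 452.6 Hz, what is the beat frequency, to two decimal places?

27.24 Hz

For a string, f ∝ √T, so the new frequency is 452.6·√1.124 = 479.8414 Hz.
f_beat = |479.8414 − 452.6| = 27.24 Hz.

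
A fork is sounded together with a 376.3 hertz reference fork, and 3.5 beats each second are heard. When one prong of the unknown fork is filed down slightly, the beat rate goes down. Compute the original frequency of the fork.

372.8 Hz

|f − 376.3| = 3.5, so the fork was at either 372.8 Hz or 379.8 Hz.
Filing a prong removes mass and raises the fork's frequency; the adjustment raises the fork's frequency.
The beat rate fell, so the adjustment moved the fork toward 376.3 Hz — it must have started below the reference.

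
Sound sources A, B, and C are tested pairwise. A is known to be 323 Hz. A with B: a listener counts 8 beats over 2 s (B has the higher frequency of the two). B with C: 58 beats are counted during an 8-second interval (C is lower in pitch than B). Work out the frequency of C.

A–B: Beat frequency = 8/2 = 4 Hz.
B is above A, so f_B = 323 + 4 = 327 Hz.
B–C: Beat frequency = 58/8 = 7.25 Hz.
C is below B, so f_C = 327 − 7.25 = 319.75 Hz.

319.75 Hz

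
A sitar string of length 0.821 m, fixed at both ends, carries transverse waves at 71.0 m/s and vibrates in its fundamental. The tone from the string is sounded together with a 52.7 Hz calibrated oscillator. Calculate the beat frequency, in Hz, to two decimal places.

For a string fixed at both ends, f_n = n·v/(2L) = 1·71.0/(2·0.821) = 43.2400 Hz.
f_beat = |43.2400 − 52.7| = 9.46 Hz.

9.46 Hz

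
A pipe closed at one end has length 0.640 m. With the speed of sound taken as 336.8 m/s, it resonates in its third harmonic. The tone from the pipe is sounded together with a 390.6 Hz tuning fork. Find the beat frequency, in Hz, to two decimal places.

4.09 Hz

Closed pipe (odd harmonics): f_n = n·v/(4L) = 3·336.8/(4·0.640) = 394.6875 Hz.
f_beat = |394.6875 − 390.6| = 4.09 Hz.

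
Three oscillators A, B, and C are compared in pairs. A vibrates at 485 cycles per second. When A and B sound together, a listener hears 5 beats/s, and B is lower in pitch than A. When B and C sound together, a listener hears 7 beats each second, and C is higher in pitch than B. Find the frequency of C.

487 Hz

B is below A, so f_B = 485 − 5 = 480 Hz.
C is above B, so f_C = 480 + 7 = 487 Hz.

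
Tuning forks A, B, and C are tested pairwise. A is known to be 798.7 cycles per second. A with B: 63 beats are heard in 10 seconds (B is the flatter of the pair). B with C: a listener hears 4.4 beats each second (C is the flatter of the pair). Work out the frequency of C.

788 Hz

A–B: Beat frequency = 63/10 = 6.3 Hz.
B is below A, so f_B = 798.7 − 6.3 = 792.4 Hz.
C is below B, so f_C = 792.4 − 4.4 = 788 Hz.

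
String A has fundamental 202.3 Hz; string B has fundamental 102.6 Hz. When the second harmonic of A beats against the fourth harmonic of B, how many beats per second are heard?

Second harmonic of the first: 2·202.3 = 404.6 Hz.
Fourth harmonic of the second: 4·102.6 = 410.4 Hz.
f_beat = |404.6 − 410.4| = 5.8 Hz.

5.8 Hz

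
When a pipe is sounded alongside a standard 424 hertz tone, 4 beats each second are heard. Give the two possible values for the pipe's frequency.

|f − 424| = 4, so f = 424 ± 4.

420 Hz or 428 Hz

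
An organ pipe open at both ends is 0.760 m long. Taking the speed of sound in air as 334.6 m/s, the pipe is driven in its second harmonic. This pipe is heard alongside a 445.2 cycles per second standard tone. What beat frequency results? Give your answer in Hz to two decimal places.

Open pipe: f_n = n·v/(2L) = 2·334.6/(2·0.760) = 440.2632 Hz.
f_beat = |440.2632 − 445.2| = 4.94 Hz.

4.94 Hz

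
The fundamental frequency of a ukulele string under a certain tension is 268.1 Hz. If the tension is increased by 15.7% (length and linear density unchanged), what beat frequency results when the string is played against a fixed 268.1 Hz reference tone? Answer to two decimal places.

20.28 Hz

For a string, f ∝ √T, so the new frequency is 268.1·√1.157 = 288.3789 Hz.
f_beat = |288.3789 − 268.1| = 20.28 Hz.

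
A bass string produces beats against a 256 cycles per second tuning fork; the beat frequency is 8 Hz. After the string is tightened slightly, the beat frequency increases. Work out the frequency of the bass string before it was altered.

|f − 256| = 8, so the bass string was at either 248 Hz or 264 Hz.
Increasing tension raises a string's frequency; the adjustment raises the bass string's frequency.
The beat rate rose, so the adjustment moved the bass string further from 256 Hz — it was already above the reference.

264 Hz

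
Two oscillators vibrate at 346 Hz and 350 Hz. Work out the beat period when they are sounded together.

0.250 s

f_beat = |346 − 350| = 4 Hz.
Beat period T = 1 / f_beat = 1 / 4 s.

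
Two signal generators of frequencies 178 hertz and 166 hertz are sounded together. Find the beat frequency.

12 Hz

f_beat = |f₁ − f₂|.
|178 − 166| = 12 Hz.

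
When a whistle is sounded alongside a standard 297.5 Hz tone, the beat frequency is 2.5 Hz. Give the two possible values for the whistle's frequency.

295 Hz or 300 Hz

|f − 297.5| = 2.5, so f = 297.5 ± 2.5.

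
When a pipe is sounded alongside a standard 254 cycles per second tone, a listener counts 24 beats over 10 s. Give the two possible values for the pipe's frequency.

251.6 Hz or 256.4 Hz

Beat frequency = 24/10 = 2.4 Hz.
|f − 254| = 2.4, so f = 254 ± 2.4.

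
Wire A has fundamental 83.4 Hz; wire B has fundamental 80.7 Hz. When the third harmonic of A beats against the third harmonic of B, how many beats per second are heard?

Third harmonic of the first: 3·83.4 = 250.2 Hz.
Third harmonic of the second: 3·80.7 = 242.1 Hz.
f_beat = |250.2 − 242.1| = 8.1 Hz.

8.1 Hz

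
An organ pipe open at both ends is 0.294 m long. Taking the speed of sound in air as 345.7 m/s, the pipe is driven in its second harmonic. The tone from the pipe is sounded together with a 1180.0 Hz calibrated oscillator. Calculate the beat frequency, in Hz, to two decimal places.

Open pipe: f_n = n·v/(2L) = 2·345.7/(2·0.294) = 1175.8503 Hz.
f_beat = |1175.8503 − 1180.0| = 4.15 Hz.

4.15 Hz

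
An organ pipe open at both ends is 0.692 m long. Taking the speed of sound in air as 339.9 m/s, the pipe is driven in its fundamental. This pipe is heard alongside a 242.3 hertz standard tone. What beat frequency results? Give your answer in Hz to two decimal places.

Open pipe: f_n = n·v/(2L) = 1·339.9/(2·0.692) = 245.5925 Hz.
f_beat = |245.5925 − 242.3| = 3.29 Hz.

3.29 Hz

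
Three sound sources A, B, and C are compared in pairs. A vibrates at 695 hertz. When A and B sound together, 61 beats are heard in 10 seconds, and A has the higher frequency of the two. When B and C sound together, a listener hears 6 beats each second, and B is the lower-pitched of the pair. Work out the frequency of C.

694.9 Hz

A–B: Beat frequency = 61/10 = 6.1 Hz.
B is below A, so f_B = 695 − 6.1 = 688.9 Hz.
C is above B, so f_C = 688.9 + 6 = 694.9 Hz.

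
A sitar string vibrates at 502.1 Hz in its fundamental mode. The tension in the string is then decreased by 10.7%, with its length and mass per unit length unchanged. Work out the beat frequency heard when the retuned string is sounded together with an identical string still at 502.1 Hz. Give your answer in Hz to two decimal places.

27.62 Hz

For a string, f ∝ √T, so the new frequency is 502.1·√0.893 = 474.4779 Hz.
f_beat = |474.4779 − 502.1| = 27.62 Hz.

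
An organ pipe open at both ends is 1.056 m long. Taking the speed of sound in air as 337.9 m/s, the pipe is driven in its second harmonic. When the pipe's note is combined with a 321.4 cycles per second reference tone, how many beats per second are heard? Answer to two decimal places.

1.42 Hz

Open pipe: f_n = n·v/(2L) = 2·337.9/(2·1.056) = 319.9811 Hz.
f_beat = |319.9811 − 321.4| = 1.42 Hz.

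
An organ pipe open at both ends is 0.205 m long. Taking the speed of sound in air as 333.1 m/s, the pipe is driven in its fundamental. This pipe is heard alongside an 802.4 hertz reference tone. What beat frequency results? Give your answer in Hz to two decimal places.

10.04 Hz

Open pipe: f_n = n·v/(2L) = 1·333.1/(2·0.205) = 812.4390 Hz.
f_beat = |812.4390 − 802.4| = 10.04 Hz.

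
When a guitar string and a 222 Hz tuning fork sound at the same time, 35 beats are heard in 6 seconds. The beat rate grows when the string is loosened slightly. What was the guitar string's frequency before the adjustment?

Beat frequency = 35/6 = 5.8333 Hz.
|f − 222| = 5.8333, so the guitar string was at either 216.1667 Hz or 227.8333 Hz.
Reducing tension lowers a string's frequency; the adjustment lowers the guitar string's frequency.
The beat rate rose, so the adjustment moved the guitar string further from 222 Hz — it was already below the reference.

216.1667 Hz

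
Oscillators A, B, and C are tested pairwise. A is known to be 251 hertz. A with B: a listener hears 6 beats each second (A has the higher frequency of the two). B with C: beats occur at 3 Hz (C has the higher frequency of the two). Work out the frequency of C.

B is below A, so f_B = 251 − 6 = 245 Hz.
C is above B, so f_C = 245 + 3 = 248 Hz.

248 Hz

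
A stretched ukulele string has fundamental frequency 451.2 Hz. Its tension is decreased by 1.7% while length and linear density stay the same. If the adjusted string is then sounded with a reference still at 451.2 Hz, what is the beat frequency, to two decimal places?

3.85 Hz

For a string, f ∝ √T, so the new frequency is 451.2·√0.983 = 447.3484 Hz.
f_beat = |447.3484 − 451.2| = 3.85 Hz.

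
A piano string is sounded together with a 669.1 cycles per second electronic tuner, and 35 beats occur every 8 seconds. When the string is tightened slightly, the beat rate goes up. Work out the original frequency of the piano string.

673.475 Hz

Beat frequency = 35/8 = 4.375 Hz.
|f − 669.1| = 4.375, so the piano string was at either 664.725 Hz or 673.475 Hz.
Increasing tension raises a string's frequency; the adjustment raises the piano string's frequency.
The beat rate rose, so the adjustment moved the piano string further from 669.1 Hz — it was already above the reference.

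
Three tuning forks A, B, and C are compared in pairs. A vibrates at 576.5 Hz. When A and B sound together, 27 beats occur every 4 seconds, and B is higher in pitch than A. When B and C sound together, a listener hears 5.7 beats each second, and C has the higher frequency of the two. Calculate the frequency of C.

A–B: Beat frequency = 27/4 = 6.75 Hz.
B is above A, so f_B = 576.5 + 6.75 = 583.25 Hz.
C is above B, so f_C = 583.25 + 5.7 = 588.95 Hz.

588.95 Hz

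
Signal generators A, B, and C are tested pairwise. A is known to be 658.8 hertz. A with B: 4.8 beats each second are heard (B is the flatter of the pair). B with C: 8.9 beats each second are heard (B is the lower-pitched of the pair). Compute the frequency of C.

B is below A, so f_B = 658.8 − 4.8 = 654 Hz.
C is above B, so f_C = 654 + 8.9 = 662.9 Hz.

662.9 Hz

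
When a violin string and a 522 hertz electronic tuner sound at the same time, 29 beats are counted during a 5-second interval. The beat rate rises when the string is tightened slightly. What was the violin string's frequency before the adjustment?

527.8 Hz

Beat frequency = 29/5 = 5.8 Hz.
|f − 522| = 5.8, so the violin string was at either 516.2 Hz or 527.8 Hz.
Increasing tension raises a string's frequency; the adjustment raises the violin string's frequency.
The beat rate rose, so the adjustment moved the violin string further from 522 Hz — it was already above the reference.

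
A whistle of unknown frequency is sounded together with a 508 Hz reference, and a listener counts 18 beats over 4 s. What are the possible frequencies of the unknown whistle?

Beat frequency = 18/4 = 4.5 Hz.
|f − 508| = 4.5, so f = 508 ± 4.5.

503.5 Hz or 512.5 Hz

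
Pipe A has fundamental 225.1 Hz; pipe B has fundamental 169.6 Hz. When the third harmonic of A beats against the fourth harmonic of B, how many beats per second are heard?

Third harmonic of the first: 3·225.1 = 675.3 Hz.
Fourth harmonic of the second: 4·169.6 = 678.4 Hz.
f_beat = |675.3 − 678.4| = 3.1 Hz.

3.1 Hz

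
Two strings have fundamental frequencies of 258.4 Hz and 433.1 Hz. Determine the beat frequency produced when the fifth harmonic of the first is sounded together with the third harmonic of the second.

Fifth harmonic of the first: 5·258.4 = 1292.0 Hz.
Third harmonic of the second: 3·433.1 = 1299.3 Hz.
f_beat = |1292.0 − 1299.3| = 7.3 Hz.

7.3 Hz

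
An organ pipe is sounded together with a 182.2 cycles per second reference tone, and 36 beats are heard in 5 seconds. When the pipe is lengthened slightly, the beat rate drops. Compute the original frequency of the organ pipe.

Beat frequency = 36/5 = 7.2 Hz.
|f − 182.2| = 7.2, so the organ pipe was at either 175 Hz or 189.4 Hz.
A longer pipe has a lower fundamental; the adjustment lowers the organ pipe's frequency.
The beat rate fell, so the adjustment moved the organ pipe toward 182.2 Hz — it must have started above the reference.

189.4 Hz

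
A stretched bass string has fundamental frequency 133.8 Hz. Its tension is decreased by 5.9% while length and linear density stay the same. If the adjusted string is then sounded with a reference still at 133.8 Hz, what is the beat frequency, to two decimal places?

For a string, f ∝ √T, so the new frequency is 133.8·√0.941 = 129.7929 Hz.
f_beat = |129.7929 − 133.8| = 4.01 Hz.

4.01 Hz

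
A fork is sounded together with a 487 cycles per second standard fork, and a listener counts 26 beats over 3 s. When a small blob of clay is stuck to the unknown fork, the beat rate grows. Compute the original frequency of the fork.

478.3333 Hz

Beat frequency = 26/3 = 8.6667 Hz.
|f − 487| = 8.6667, so the fork was at either 478.3333 Hz or 495.6667 Hz.
Adding mass to a fork lowers its frequency; the adjustment lowers the fork's frequency.
The beat rate rose, so the adjustment moved the fork further from 487 Hz — it was already below the reference.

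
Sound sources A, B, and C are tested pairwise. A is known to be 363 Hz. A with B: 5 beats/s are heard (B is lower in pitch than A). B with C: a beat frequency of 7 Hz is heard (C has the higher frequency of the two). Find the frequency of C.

365 Hz

B is below A, so f_B = 363 − 5 = 358 Hz.
C is above B, so f_C = 358 + 7 = 365 Hz.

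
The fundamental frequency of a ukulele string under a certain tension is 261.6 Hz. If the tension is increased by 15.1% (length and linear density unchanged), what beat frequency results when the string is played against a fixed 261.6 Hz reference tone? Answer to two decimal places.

For a string, f ∝ √T, so the new frequency is 261.6·√1.151 = 280.6567 Hz.
f_beat = |280.6567 − 261.6| = 19.06 Hz.

19.06 Hz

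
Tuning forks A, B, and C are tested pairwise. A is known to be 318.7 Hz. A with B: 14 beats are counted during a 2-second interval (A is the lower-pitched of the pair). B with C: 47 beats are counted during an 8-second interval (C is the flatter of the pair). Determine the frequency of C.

A–B: Beat frequency = 14/2 = 7 Hz.
B is above A, so f_B = 318.7 + 7 = 325.7 Hz.
B–C: Beat frequency = 47/8 = 5.875 Hz.
C is below B, so f_C = 325.7 − 5.875 = 319.825 Hz.

319.825 Hz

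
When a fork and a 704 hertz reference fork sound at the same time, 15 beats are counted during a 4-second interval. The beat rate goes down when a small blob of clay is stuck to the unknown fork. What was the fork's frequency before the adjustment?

707.75 Hz

Beat frequency = 15/4 = 3.75 Hz.
|f − 704| = 3.75, so the fork was at either 700.25 Hz or 707.75 Hz.
Adding mass to a fork lowers its frequency; the adjustment lowers the fork's frequency.
The beat rate fell, so the adjustment moved the fork toward 704 Hz — it must have started above the reference.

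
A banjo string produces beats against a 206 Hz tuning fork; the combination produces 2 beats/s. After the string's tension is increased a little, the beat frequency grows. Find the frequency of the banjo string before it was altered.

208 Hz

|f − 206| = 2, so the banjo string was at either 204 Hz or 208 Hz.
Higher tension means higher frequency; the adjustment raises the banjo string's frequency.
The beat rate rose, so the adjustment moved the banjo string further from 206 Hz — it was already above the reference.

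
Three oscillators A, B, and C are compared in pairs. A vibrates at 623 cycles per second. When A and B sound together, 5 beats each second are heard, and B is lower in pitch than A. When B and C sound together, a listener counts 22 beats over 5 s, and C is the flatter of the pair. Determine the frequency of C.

B is below A, so f_B = 623 − 5 = 618 Hz.
B–C: Beat frequency = 22/5 = 4.4 Hz.
C is below B, so f_C = 618 − 4.4 = 613.6 Hz.

613.6 Hz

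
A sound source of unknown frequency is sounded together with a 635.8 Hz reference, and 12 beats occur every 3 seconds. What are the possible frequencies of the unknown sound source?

631.8 Hz or 639.8 Hz

Beat frequency = 12/3 = 4 Hz.
|f − 635.8| = 4, so f = 635.8 ± 4.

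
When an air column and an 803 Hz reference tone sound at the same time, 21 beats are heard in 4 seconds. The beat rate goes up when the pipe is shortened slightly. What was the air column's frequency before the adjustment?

808.25 Hz

Beat frequency = 21/4 = 5.25 Hz.
|f − 803| = 5.25, so the air column was at either 797.75 Hz or 808.25 Hz.
A shorter pipe has a higher fundamental; the adjustment raises the air column's frequency.
The beat rate rose, so the adjustment moved the air column further from 803 Hz — it was already above the reference.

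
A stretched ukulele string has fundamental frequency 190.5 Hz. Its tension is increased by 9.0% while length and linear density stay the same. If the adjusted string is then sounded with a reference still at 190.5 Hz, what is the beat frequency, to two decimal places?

8.39 Hz

For a string, f ∝ √T, so the new frequency is 190.5·√1.090 = 198.8878 Hz.
f_beat = |198.8878 − 190.5| = 8.39 Hz.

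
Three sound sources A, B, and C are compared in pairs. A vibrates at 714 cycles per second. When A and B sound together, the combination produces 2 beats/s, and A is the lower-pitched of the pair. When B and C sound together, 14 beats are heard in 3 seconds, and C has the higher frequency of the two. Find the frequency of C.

B is above A, so f_B = 714 + 2 = 716 Hz.
B–C: Beat frequency = 14/3 = 4.6667 Hz.
C is above B, so f_C = 716 + 4.6667 = 720.6667 Hz.

720.6667 Hz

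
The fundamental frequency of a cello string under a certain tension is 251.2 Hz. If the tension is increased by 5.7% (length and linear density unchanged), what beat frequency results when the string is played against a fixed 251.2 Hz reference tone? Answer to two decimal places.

7.06 Hz

For a string, f ∝ √T, so the new frequency is 251.2·√1.057 = 258.2600 Hz.
f_beat = |258.2600 − 251.2| = 7.06 Hz.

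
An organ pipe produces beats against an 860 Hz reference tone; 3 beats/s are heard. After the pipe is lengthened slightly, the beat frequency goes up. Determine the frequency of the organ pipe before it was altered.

|f − 860| = 3, so the organ pipe was at either 857 Hz or 863 Hz.
A longer pipe has a lower fundamental; the adjustment lowers the organ pipe's frequency.
The beat rate rose, so the adjustment moved the organ pipe further from 860 Hz — it was already below the reference.

857 Hz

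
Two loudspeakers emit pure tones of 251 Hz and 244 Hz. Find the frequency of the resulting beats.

7 Hz

The beat frequency equals the magnitude of the frequency difference.
|251 − 244| = 7 Hz.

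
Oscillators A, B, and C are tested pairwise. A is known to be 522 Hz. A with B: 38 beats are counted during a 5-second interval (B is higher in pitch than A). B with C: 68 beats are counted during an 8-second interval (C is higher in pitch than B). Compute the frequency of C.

A–B: Beat frequency = 38/5 = 7.6 Hz.
B is above A, so f_B = 522 + 7.6 = 529.6 Hz.
B–C: Beat frequency = 68/8 = 8.5 Hz.
C is above B, so f_C = 529.6 + 8.5 = 538.1 Hz.

538.1 Hz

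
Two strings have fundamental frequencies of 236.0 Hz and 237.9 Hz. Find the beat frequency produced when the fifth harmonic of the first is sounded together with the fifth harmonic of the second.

Fifth harmonic of the first: 5·236.0 = 1180.0 Hz.
Fifth harmonic of the second: 5·237.9 = 1189.5 Hz.
f_beat = |1180.0 − 1189.5| = 9.5 Hz.

9.5 Hz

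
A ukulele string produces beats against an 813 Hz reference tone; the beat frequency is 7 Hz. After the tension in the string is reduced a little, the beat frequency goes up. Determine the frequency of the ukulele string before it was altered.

|f − 813| = 7, so the ukulele string was at either 806 Hz or 820 Hz.
Lower tension means lower frequency; the adjustment lowers the ukulele string's frequency.
The beat rate rose, so the adjustment moved the ukulele string further from 813 Hz — it was already below the reference.

806 Hz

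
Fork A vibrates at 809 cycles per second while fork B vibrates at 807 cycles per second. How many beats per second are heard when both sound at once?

2 Hz

f_beat = |f₁ − f₂|.
|809 − 807| = 2 Hz.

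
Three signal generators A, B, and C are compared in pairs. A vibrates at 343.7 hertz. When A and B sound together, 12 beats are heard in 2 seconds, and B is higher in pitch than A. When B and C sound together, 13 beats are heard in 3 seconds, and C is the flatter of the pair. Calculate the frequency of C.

A–B: Beat frequency = 12/2 = 6 Hz.
B is above A, so f_B = 343.7 + 6 = 349.7 Hz.
B–C: Beat frequency = 13/3 = 4.3333 Hz.
C is below B, so f_C = 349.7 − 4.3333 = 345.3667 Hz.

345.3667 Hz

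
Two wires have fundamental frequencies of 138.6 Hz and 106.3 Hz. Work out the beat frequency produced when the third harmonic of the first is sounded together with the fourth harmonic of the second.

Third harmonic of the first: 3·138.6 = 415.8 Hz.
Fourth harmonic of the second: 4·106.3 = 425.2 Hz.
f_beat = |415.8 − 425.2| = 9.4 Hz.

9.4 Hz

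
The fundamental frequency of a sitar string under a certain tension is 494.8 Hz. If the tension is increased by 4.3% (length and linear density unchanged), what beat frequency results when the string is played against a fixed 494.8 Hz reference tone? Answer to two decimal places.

For a string, f ∝ √T, so the new frequency is 494.8·√1.043 = 505.3262 Hz.
f_beat = |505.3262 − 494.8| = 10.53 Hz.

10.53 Hz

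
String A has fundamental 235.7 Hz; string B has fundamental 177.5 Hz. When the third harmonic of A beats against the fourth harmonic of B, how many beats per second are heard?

Third harmonic of the first: 3·235.7 = 707.1 Hz.
Fourth harmonic of the second: 4·177.5 = 710.0 Hz.
f_beat = |707.1 − 710.0| = 2.9 Hz.

2.9 Hz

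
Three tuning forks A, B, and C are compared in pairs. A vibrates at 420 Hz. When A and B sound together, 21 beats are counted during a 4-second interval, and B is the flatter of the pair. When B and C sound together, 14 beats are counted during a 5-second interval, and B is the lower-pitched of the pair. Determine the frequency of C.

417.55 Hz

A–B: Beat frequency = 21/4 = 5.25 Hz.
B is below A, so f_B = 420 − 5.25 = 414.75 Hz.
B–C: Beat frequency = 14/5 = 2.8 Hz.
C is above B, so f_C = 414.75 + 2.8 = 417.55 Hz.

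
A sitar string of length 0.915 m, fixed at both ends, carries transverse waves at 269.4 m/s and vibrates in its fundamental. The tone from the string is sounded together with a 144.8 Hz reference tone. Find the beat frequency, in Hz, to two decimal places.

2.41 Hz

For a string fixed at both ends, f_n = n·v/(2L) = 1·269.4/(2·0.915) = 147.2131 Hz.
f_beat = |147.2131 − 144.8| = 2.41 Hz.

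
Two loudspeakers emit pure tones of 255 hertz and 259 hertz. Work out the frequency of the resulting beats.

f_beat = |f₁ − f₂|.
|255 − 259| = 4 Hz.

4 Hz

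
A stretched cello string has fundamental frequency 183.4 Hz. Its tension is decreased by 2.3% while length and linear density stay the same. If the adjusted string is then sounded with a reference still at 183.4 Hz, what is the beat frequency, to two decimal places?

2.12 Hz

For a string, f ∝ √T, so the new frequency is 183.4·√0.977 = 181.2786 Hz.
f_beat = |181.2786 − 183.4| = 2.12 Hz.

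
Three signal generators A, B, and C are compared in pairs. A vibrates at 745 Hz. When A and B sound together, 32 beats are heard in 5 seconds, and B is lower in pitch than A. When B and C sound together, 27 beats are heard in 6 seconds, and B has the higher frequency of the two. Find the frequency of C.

A–B: Beat frequency = 32/5 = 6.4 Hz.
B is below A, so f_B = 745 − 6.4 = 738.6 Hz.
B–C: Beat frequency = 27/6 = 4.5 Hz.
C is below B, so f_C = 738.6 − 4.5 = 734.1 Hz.

734.1 Hz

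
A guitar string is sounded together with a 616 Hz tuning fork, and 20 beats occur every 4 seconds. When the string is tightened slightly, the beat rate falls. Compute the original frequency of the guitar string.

611 Hz

Beat frequency = 20/4 = 5 Hz.
|f − 616| = 5, so the guitar string was at either 611 Hz or 621 Hz.
Increasing tension raises a string's frequency; the adjustment raises the guitar string's frequency.
The beat rate fell, so the adjustment moved the guitar string toward 616 Hz — it must have started below the reference.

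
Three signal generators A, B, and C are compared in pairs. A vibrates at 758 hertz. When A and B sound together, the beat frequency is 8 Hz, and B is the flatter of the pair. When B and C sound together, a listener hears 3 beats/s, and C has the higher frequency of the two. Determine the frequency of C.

B is below A, so f_B = 758 − 8 = 750 Hz.
C is above B, so f_C = 750 + 3 = 753 Hz.

753 Hz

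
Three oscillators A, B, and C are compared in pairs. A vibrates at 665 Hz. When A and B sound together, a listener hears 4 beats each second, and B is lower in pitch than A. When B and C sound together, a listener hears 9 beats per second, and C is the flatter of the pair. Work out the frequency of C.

652 Hz

B is below A, so f_B = 665 − 4 = 661 Hz.
C is below B, so f_C = 661 − 9 = 652 Hz.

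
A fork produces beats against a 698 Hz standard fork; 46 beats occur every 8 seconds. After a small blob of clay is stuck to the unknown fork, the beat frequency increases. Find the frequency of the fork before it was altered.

692.25 Hz

Beat frequency = 46/8 = 5.75 Hz.
|f − 698| = 5.75, so the fork was at either 692.25 Hz or 703.75 Hz.
Adding mass to a fork lowers its frequency; the adjustment lowers the fork's frequency.
The beat rate rose, so the adjustment moved the fork further from 698 Hz — it was already below the reference.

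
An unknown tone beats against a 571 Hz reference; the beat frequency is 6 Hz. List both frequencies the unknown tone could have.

565 Hz or 577 Hz

|f − 571| = 6, so f = 571 ± 6.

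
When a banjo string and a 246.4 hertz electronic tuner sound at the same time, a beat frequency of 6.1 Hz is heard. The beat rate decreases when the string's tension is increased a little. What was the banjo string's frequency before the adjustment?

|f − 246.4| = 6.1, so the banjo string was at either 240.3 Hz or 252.5 Hz.
Higher tension means higher frequency; the adjustment raises the banjo string's frequency.
The beat rate fell, so the adjustment moved the banjo string toward 246.4 Hz — it must have started below the reference.

240.3 Hz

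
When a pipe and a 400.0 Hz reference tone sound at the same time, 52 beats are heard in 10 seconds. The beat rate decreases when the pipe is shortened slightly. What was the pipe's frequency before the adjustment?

394.8 Hz

Beat frequency = 52/10 = 5.2 Hz.
|f − 400.0| = 5.2, so the pipe was at either 394.8 Hz or 405.2 Hz.
A shorter pipe has a higher fundamental; the adjustment raises the pipe's frequency.
The beat rate fell, so the adjustment moved the pipe toward 400.0 Hz — it must have started below the reference.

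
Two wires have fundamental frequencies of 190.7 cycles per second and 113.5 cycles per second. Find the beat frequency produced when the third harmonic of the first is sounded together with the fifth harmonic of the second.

Third harmonic of the first: 3·190.7 = 572.1 Hz.
Fifth harmonic of the second: 5·113.5 = 567.5 Hz.
f_beat = |572.1 − 567.5| = 4.6 Hz.

4.6 Hz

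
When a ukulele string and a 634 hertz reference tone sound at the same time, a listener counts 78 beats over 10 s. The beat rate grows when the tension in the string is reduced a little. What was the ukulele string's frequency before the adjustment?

626.2 Hz

Beat frequency = 78/10 = 7.8 Hz.
|f − 634| = 7.8, so the ukulele string was at either 626.2 Hz or 641.8 Hz.
Lower tension means lower frequency; the adjustment lowers the ukulele string's frequency.
The beat rate rose, so the adjustment moved the ukulele string further from 634 Hz — it was already below the reference.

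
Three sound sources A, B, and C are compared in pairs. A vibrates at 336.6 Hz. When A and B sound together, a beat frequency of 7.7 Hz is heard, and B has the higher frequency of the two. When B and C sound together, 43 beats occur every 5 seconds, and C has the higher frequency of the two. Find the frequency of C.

B is above A, so f_B = 336.6 + 7.7 = 344.3 Hz.
B–C: Beat frequency = 43/5 = 8.6 Hz.
C is above B, so f_C = 344.3 + 8.6 = 352.9 Hz.

352.9 Hz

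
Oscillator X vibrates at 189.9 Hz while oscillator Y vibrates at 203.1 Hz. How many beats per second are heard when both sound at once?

13.2 Hz

The beat frequency equals the magnitude of the frequency difference.
|189.9 − 203.1| = 13.2 Hz.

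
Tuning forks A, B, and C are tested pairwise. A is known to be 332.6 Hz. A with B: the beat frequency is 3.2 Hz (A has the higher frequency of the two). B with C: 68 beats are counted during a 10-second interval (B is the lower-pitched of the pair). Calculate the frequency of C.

336.2 Hz

B is below A, so f_B = 332.6 − 3.2 = 329.4 Hz.
B–C: Beat frequency = 68/10 = 6.8 Hz.
C is above B, so f_C = 329.4 + 6.8 = 336.2 Hz.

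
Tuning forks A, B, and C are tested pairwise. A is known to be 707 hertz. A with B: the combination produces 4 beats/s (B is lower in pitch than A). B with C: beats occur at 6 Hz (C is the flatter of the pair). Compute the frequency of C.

697 Hz

B is below A, so f_B = 707 − 4 = 703 Hz.
C is below B, so f_C = 703 − 6 = 697 Hz.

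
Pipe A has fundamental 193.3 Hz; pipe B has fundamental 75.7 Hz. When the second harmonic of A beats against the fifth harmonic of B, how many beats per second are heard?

8.1 Hz

Second harmonic of the first: 2·193.3 = 386.6 Hz.
Fifth harmonic of the second: 5·75.7 = 378.5 Hz.
f_beat = |386.6 − 378.5| = 8.1 Hz.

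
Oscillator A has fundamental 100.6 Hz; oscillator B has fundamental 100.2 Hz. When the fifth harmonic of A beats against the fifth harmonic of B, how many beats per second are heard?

Fifth harmonic of the first: 5·100.6 = 503.0 Hz.
Fifth harmonic of the second: 5·100.2 = 501.0 Hz.
f_beat = |503.0 − 501.0| = 2.0 Hz.

2.0 Hz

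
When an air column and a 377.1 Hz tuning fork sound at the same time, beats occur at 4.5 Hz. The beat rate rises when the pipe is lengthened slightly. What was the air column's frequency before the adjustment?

|f − 377.1| = 4.5, so the air column was at either 372.6 Hz or 381.6 Hz.
A longer pipe has a lower fundamental; the adjustment lowers the air column's frequency.
The beat rate rose, so the adjustment moved the air column further from 377.1 Hz — it was already below the reference.

372.6 Hz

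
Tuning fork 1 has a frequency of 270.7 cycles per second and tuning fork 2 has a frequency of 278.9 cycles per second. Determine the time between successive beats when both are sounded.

0.122 s

f_beat = |270.7 − 278.9| = 8.2 Hz.
Beat period T = 1 / f_beat = 1 / 8.2 s.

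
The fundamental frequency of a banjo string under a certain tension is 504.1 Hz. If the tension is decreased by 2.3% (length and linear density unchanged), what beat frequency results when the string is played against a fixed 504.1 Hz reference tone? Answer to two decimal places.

For a string, f ∝ √T, so the new frequency is 504.1·√0.977 = 498.2691 Hz.
f_beat = |498.2691 − 504.1| = 5.83 Hz.

5.83 Hz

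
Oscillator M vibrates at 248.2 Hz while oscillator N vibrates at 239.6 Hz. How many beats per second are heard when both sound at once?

8.6 Hz

f_beat = |f₁ − f₂|.
|248.2 − 239.6| = 8.6 Hz.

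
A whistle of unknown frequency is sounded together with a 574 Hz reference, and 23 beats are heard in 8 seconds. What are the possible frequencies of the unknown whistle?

571.125 Hz or 576.875 Hz

Beat frequency = 23/8 = 2.875 Hz.
|f − 574| = 2.875, so f = 574 ± 2.875.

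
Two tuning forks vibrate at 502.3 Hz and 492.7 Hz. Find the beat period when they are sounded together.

0.104 s

f_beat = |502.3 − 492.7| = 9.6 Hz.
Beat period T = 1 / f_beat = 1 / 9.6 s.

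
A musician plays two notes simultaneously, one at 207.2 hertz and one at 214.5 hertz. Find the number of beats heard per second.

f_beat = |f₁ − f₂|.
|207.2 − 214.5| = 7.3 Hz.

7.3 Hz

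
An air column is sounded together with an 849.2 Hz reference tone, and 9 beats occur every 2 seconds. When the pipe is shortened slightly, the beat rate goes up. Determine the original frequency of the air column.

853.7 Hz

Beat frequency = 9/2 = 4.5 Hz.
|f − 849.2| = 4.5, so the air column was at either 844.7 Hz or 853.7 Hz.
A shorter pipe has a higher fundamental; the adjustment raises the air column's frequency.
The beat rate rose, so the adjustment moved the air column further from 849.2 Hz — it was already above the reference.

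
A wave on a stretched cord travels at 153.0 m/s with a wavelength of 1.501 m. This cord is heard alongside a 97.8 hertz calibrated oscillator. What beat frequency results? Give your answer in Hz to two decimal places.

Source frequency f = v/λ = 153.0/1.501 = 101.9320 Hz.
f_beat = |101.9320 − 97.8| = 4.13 Hz.

4.13 Hz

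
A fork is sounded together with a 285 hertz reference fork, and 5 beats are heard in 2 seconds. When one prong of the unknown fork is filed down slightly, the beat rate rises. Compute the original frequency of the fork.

Beat frequency = 5/2 = 2.5 Hz.
|f − 285| = 2.5, so the fork was at either 282.5 Hz or 287.5 Hz.
Filing a prong removes mass and raises the fork's frequency; the adjustment raises the fork's frequency.
The beat rate rose, so the adjustment moved the fork further from 285 Hz — it was already above the reference.

287.5 Hz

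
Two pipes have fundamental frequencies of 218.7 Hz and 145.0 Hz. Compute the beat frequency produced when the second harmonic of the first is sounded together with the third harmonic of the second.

2.4 Hz

Second harmonic of the first: 2·218.7 = 437.4 Hz.
Third harmonic of the second: 3·145.0 = 435.0 Hz.
f_beat = |437.4 − 435.0| = 2.4 Hz.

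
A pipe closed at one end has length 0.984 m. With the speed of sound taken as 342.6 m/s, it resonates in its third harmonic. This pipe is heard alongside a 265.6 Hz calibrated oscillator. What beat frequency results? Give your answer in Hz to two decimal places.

Closed pipe (odd harmonics): f_n = n·v/(4L) = 3·342.6/(4·0.984) = 261.1280 Hz.
f_beat = |261.1280 − 265.6| = 4.47 Hz.

4.47 Hz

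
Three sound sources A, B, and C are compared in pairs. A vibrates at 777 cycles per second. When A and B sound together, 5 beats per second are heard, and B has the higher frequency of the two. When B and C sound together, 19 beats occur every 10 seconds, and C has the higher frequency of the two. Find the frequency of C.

B is above A, so f_B = 777 + 5 = 782 Hz.
B–C: Beat frequency = 19/10 = 1.9 Hz.
C is above B, so f_C = 782 + 1.9 = 783.9 Hz.

783.9 Hz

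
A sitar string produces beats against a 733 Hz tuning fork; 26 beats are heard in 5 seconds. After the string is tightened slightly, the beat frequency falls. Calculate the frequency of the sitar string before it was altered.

727.8 Hz

Beat frequency = 26/5 = 5.2 Hz.
|f − 733| = 5.2, so the sitar string was at either 727.8 Hz or 738.2 Hz.
Increasing tension raises a string's frequency; the adjustment raises the sitar string's frequency.
The beat rate fell, so the adjustment moved the sitar string toward 733 Hz — it must have started below the reference.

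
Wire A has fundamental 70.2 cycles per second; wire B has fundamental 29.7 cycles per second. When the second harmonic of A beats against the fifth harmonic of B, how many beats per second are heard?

8.1 Hz

Second harmonic of the first: 2·70.2 = 140.4 Hz.
Fifth harmonic of the second: 5·29.7 = 148.5 Hz.
f_beat = |140.4 − 148.5| = 8.1 Hz.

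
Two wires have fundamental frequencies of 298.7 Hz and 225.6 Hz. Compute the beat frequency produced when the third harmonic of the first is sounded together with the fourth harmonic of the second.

Third harmonic of the first: 3·298.7 = 896.1 Hz.
Fourth harmonic of the second: 4·225.6 = 902.4 Hz.
f_beat = |896.1 − 902.4| = 6.3 Hz.

6.3 Hz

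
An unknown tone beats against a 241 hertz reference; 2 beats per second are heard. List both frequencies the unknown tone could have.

239 Hz or 243 Hz

|f − 241| = 2, so f = 241 ± 2.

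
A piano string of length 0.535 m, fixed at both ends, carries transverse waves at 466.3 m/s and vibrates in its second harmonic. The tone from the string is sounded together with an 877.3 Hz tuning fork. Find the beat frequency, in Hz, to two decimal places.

5.71 Hz

For a string fixed at both ends, f_n = n·v/(2L) = 2·466.3/(2·0.535) = 871.5888 Hz.
f_beat = |871.5888 − 877.3| = 5.71 Hz.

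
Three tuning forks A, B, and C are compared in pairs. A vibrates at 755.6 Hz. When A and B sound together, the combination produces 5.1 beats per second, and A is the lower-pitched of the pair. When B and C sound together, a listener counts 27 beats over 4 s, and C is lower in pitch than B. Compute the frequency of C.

B is above A, so f_B = 755.6 + 5.1 = 760.7 Hz.
B–C: Beat frequency = 27/4 = 6.75 Hz.
C is below B, so f_C = 760.7 − 6.75 = 753.95 Hz.

753.95 Hz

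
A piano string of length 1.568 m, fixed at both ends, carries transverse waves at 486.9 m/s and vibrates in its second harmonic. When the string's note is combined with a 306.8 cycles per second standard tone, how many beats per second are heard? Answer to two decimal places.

3.72 Hz

For a string fixed at both ends, f_n = n·v/(2L) = 2·486.9/(2·1.568) = 310.5230 Hz.
f_beat = |310.5230 − 306.8| = 3.72 Hz.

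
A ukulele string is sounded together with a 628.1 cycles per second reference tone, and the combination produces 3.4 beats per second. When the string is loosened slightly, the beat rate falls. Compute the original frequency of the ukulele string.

631.5 Hz

|f − 628.1| = 3.4, so the ukulele string was at either 624.7 Hz or 631.5 Hz.
Reducing tension lowers a string's frequency; the adjustment lowers the ukulele string's frequency.
The beat rate fell, so the adjustment moved the ukulele string toward 628.1 Hz — it must have started above the reference.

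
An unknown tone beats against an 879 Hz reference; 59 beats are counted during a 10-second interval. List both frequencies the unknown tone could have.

873.1 Hz or 884.9 Hz

Beat frequency = 59/10 = 5.9 Hz.
|f − 879| = 5.9, so f = 879 ± 5.9.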